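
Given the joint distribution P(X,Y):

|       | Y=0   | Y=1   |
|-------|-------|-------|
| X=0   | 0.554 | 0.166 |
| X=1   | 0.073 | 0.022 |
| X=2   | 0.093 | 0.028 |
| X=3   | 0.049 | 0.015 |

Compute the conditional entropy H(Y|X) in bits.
0.7797 bits

H(Y|X) = H(X,Y) - H(X)

H(X,Y) = -Σ_{x,y} P(x,y) log₂ P(x,y). Per-cell terms -P(x,y)·log₂P(x,y):
  X=0: 0.4720313, 0.4300636
  X=1: 0.2756451, 0.1211398
  X=2: 0.3186762, 0.1444360
  X=3: 0.2132026, 0.0908834
Sum of the 8 terms: H(X,Y) = 2.066078 bits

Marginal of X (row sums):
  P(X=0) = 0.554 + 0.166 = 0.720
  P(X=1) = 0.073 + 0.022 = 0.095
  P(X=2) = 0.093 + 0.028 = 0.121
  P(X=3) = 0.049 + 0.015 = 0.064
H(X) = -[0.720·log₂(0.720) + 0.095·log₂(0.095) + 0.121·log₂(0.121) + 0.064·log₂(0.064)]
  = 0.3412305 + 0.3226132 + 0.3686774 + 0.2538102 = 1.286331 bits

H(Y|X) = H(X,Y) - H(X) = 2.066078 - 1.286331 = 0.7797 bits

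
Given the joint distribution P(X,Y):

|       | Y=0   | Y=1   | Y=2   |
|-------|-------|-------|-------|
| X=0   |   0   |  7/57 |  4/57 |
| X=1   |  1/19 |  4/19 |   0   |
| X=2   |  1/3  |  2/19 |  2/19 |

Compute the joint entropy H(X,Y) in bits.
2.5494 bits

H(X,Y) = -Σ_{x,y} P(x,y) log₂ P(x,y). Per-cell terms -P(x,y)·log₂P(x,y):
  X=0: 0.0000000, 0.3715569, 0.2689747
  X=1: 0.2235751, 0.4732479, 0.0000000
  X=2: 0.5283208, 0.3418871, 0.3418871
  (cells with P = 0 contribute 0)
Sum of the 9 terms: H(X,Y) = 2.5494 bits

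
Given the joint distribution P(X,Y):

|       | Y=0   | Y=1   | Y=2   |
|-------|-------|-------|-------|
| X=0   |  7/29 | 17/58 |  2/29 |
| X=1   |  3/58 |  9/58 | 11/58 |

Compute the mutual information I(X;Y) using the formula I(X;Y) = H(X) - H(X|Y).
0.1383 bits

I(X;Y) = H(X) - H(X|Y)

Marginal of X (row sums):
  P(X=0) = 7/29 + 17/58 + 2/29 = 35/58
  P(X=1) = 3/58 + 9/58 + 11/58 = 23/58
H(X) = -[(35/58)·log₂(35/58) + (23/58)·log₂(23/58)]
  = 0.4397 + 0.5292 = 0.9689 bits

Marginal of Y (column sums):
  P(Y=0) = 7/29 + 3/58 = 17/58
  P(Y=1) = 17/58 + 9/58 = 13/29
  P(Y=2) = 2/29 + 11/58 = 15/58
H(X|Y) = Σ_y P(y)·H(X|Y=y):
  Y=0: P(Y=0) = 17/58, P(X|Y=0) = (14/17, 3/17) → H(X|Y=0) = 0.6723
  Y=1: P(Y=1) = 13/29, P(X|Y=1) = (17/26, 9/26) → H(X|Y=1) = 0.9306
  Y=2: P(Y=2) = 15/58, P(X|Y=2) = (4/15, 11/15) → H(X|Y=2) = 0.8366
H(X|Y) = (17/58)·0.6723 + (13/29)·0.9306 + (15/58)·0.8366 = 0.8306 bits

I(X;Y) = H(X) - H(X|Y) = 0.9689 - 0.8306 = 0.1383 bits

Cross-check via I(X;Y) = H(X) + H(Y) - H(X,Y): computing H(Y) from the column sums and H(X,Y) from the 6 cells in the same way gives H(Y) = 1.5424 bits and H(X,Y) = 2.3730 bits, so
I(X;Y) = 0.9689 + 1.5424 - 2.3730 = 0.1383 bits ✓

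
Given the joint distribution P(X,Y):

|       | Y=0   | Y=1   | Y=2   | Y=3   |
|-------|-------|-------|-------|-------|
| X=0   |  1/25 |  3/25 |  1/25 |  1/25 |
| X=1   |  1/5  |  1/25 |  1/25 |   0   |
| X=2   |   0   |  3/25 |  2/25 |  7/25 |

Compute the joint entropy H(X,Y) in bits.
2.9330 bits

H(X,Y) = -Σ_{x,y} P(x,y) log₂ P(x,y). Per-cell terms -P(x,y)·log₂P(x,y):
  X=0: 0.18575, 0.36707, 0.18575, 0.18575
  X=1: 0.46439, 0.18575, 0.18575, 0.00000
  X=2: 0.00000, 0.36707, 0.29151, 0.51422
  (cells with P = 0 contribute 0)
Sum of the 12 terms: H(X,Y) = 2.9330 bits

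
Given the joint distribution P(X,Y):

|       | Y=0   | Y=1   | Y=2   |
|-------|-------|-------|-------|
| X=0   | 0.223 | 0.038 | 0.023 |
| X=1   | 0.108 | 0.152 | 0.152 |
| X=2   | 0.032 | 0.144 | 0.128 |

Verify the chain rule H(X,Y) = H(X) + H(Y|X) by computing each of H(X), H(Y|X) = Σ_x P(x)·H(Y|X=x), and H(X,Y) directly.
H(X) = 1.5650 bits, H(Y|X) = 1.3363 bits, H(X,Y) = 2.9014 bits

Marginal of X (row sums):
  P(X=0) = 0.223 + 0.038 + 0.023 = 0.284
  P(X=1) = 0.108 + 0.152 + 0.152 = 0.412
  P(X=2) = 0.032 + 0.144 + 0.128 = 0.304
H(X) = -[0.284·log₂(0.284) + 0.412·log₂(0.412) + 0.304·log₂(0.304)]
  = 0.515755 + 0.527065 + 0.522228 = 1.5650 bits

H(Y|X) = Σ_x P(x)·H(Y|X=x):
  X=0: P(X=0) = 0.284, P(Y|X=0) = (223/284, 19/142, 23/284) → H(Y|X=0) = 0.955860
  X=1: P(X=1) = 0.412, P(Y|X=1) = (27/103, 38/103, 38/103) → H(Y|X=1) = 1.567817
  X=2: P(X=2) = 0.304, P(Y|X=2) = (2/19, 9/19, 8/19) → H(Y|X=2) = 1.377963
H(Y|X) = 0.284·0.955860 + 0.412·1.567817 + 0.304·1.377963 = 1.3363 bits

H(X,Y) = -Σ_{x,y} P(x,y) log₂ P(x,y). Per-cell terms -P(x,y)·log₂P(x,y):
  X=0: 0.482769, 0.179279, 0.125171
  X=1: 0.346777, 0.413114, 0.413114
  X=2: 0.158905, 0.402604, 0.379620
Sum of the 9 terms: H(X,Y) = 2.9014 bits

Chain rule check:
  H(X) + H(Y|X) = 1.5650 + 1.3363 = 2.9013 bits
  H(X,Y) = 2.9014 bits
✓ Chain rule verified (Δ = 0.0001 is 4-dp rounding noise: each of the three values was rounded independently).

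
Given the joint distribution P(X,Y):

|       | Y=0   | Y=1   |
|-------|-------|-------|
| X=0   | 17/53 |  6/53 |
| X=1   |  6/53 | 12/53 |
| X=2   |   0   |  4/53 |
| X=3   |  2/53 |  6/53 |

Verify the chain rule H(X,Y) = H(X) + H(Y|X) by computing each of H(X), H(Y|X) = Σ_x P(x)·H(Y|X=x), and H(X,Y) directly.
H(X) = 1.7449 bits, H(Y|X) = 0.7937 bits, H(X,Y) = 2.5386 bits

Marginal of X (row sums):
  P(X=0) = 17/53 + 6/53 = 23/53
  P(X=1) = 6/53 + 12/53 = 18/53
  P(X=2) = 0 + 4/53 = 4/53
  P(X=3) = 2/53 + 6/53 = 8/53
H(X) = -[(23/53)·log₂(23/53) + (18/53)·log₂(18/53) + (4/53)·log₂(4/53) + (8/53)·log₂(8/53)]
  = 0.5226 + 0.5291 + 0.2814 + 0.4118 = 1.7449 bits

H(Y|X) = Σ_x P(x)·H(Y|X=x):
  X=0: P(X=0) = 23/53, P(Y|X=0) = (17/23, 6/23) → H(Y|X=0) = 0.8281
  X=1: P(X=1) = 18/53, P(Y|X=1) = (1/3, 2/3) → H(Y|X=1) = 0.9183
  X=2: P(X=2) = 4/53, P(Y|X=2) = (0, 1) → H(Y|X=2) = 0.0000
  X=3: P(X=3) = 8/53, P(Y|X=3) = (1/4, 3/4) → H(Y|X=3) = 0.8113
H(Y|X) = (23/53)·0.8281 + (18/53)·0.9183 + (4/53)·0.0000 + (8/53)·0.8113 = 0.7937 bits

H(X,Y) = -Σ_{x,y} P(x,y) log₂ P(x,y). Per-cell terms -P(x,y)·log₂P(x,y):
  X=0: 0.5262, 0.3558
  X=1: 0.3558, 0.4852
  X=2: 0.0000, 0.2814
  X=3: 0.1784, 0.3558
  (cells with P = 0 contribute 0)
Sum of the 8 terms: H(X,Y) = 2.5386 bits

Chain rule check:
  H(X) + H(Y|X) = 1.7449 + 0.7937 = 2.5386 bits
  H(X,Y) = 2.5386 bits
✓ Chain rule verified.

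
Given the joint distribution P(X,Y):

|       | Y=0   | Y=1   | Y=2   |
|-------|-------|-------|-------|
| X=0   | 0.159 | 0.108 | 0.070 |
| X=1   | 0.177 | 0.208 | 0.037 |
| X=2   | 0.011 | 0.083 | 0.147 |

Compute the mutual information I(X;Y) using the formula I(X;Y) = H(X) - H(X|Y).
0.2070 bits

I(X;Y) = H(X) - H(X|Y)

Marginal of X (row sums):
  P(X=0) = 0.159 + 0.108 + 0.070 = 0.337
  P(X=1) = 0.177 + 0.208 + 0.037 = 0.422
  P(X=2) = 0.011 + 0.083 + 0.147 = 0.241
H(X) = -[0.337·log₂(0.337) + 0.422·log₂(0.422) + 0.241·log₂(0.241)]
  = 0.5288 + 0.5253 + 0.4947 = 1.5488 bits

Marginal of Y (column sums):
  P(Y=0) = 0.159 + 0.177 + 0.011 = 0.347
  P(Y=1) = 0.108 + 0.208 + 0.083 = 0.399
  P(Y=2) = 0.070 + 0.037 + 0.147 = 0.254
H(X|Y) = Σ_y P(y)·H(X|Y=y):
  Y=0: P(Y=0) = 0.347, P(X|Y=0) = (159/347, 177/347, 11/347) → H(X|Y=0) = 1.1691
  Y=1: P(Y=1) = 0.399, P(X|Y=1) = (36/133, 208/399, 83/399) → H(X|Y=1) = 1.4715
  Y=2: P(Y=2) = 0.254, P(X|Y=2) = (35/127, 37/254, 147/254) → H(X|Y=2) = 1.3739
H(X|Y) = 0.347·1.1691 + 0.399·1.4715 + 0.254·1.3739 = 1.3418 bits

I(X;Y) = H(X) - H(X|Y) = 1.5488 - 1.3418 = 0.2070 bits

Cross-check via I(X;Y) = H(X) + H(Y) - H(X,Y): computing H(Y) from the column sums and H(X,Y) from the 9 cells in the same way gives H(Y) = 1.5609 bits and H(X,Y) = 2.9027 bits, so
I(X;Y) = 1.5488 + 1.5609 - 2.9027 = 0.2070 bits ✓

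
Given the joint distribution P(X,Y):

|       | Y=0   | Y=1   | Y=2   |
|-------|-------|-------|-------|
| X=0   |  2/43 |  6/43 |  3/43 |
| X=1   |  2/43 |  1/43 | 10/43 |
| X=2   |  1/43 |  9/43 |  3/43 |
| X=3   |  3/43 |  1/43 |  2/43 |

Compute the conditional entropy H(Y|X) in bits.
1.2152 bits

H(Y|X) = H(X,Y) - H(X)

H(X,Y) = -Σ_{x,y} P(x,y) log₂ P(x,y). Per-cell terms -P(x,y)·log₂P(x,y):
  X=0: 0.20587, 0.39646, 0.26800
  X=1: 0.20587, 0.12619, 0.48938
  X=2: 0.12619, 0.47226, 0.26800
  X=3: 0.26800, 0.12619, 0.20587
Sum of the 12 terms: H(X,Y) = 3.1583 bits

Marginal of X (row sums):
  P(X=0) = 2/43 + 6/43 + 3/43 = 11/43
  P(X=1) = 2/43 + 1/43 + 10/43 = 13/43
  P(X=2) = 1/43 + 9/43 + 3/43 = 13/43
  P(X=3) = 3/43 + 1/43 + 2/43 = 6/43
H(X) = -[(11/43)·log₂(11/43) + (13/43)·log₂(13/43) + (13/43)·log₂(13/43) + (6/43)·log₂(6/43)]
  = 0.50314 + 0.52176 + 0.52176 + 0.39646 = 1.9431 bits

H(Y|X) = H(X,Y) - H(X) = 3.1583 - 1.9431 = 1.2152 bits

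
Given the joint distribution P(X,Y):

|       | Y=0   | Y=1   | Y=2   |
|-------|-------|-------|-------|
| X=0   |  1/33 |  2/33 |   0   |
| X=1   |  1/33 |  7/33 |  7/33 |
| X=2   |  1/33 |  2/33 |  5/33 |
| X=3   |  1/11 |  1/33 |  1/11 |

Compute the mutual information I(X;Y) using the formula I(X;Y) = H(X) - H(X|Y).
0.2044 bits

I(X;Y) = H(X) - H(X|Y)

Marginal of X (row sums):
  P(X=0) = 1/33 + 2/33 + 0 = 1/11
  P(X=1) = 1/33 + 7/33 + 7/33 = 5/11
  P(X=2) = 1/33 + 2/33 + 5/33 = 8/33
  P(X=3) = 1/11 + 1/33 + 1/11 = 7/33
H(X) = -[(1/11)·log₂(1/11) + (5/11)·log₂(5/11) + (8/33)·log₂(8/33) + (7/33)·log₂(7/33)]
  = 0.31449 + 0.51705 + 0.49561 + 0.47452 = 1.8017 bits

Marginal of Y (column sums):
  P(Y=0) = 1/33 + 1/33 + 1/33 + 1/11 = 2/11
  P(Y=1) = 2/33 + 7/33 + 2/33 + 1/33 = 4/11
  P(Y=2) = 0 + 7/33 + 5/33 + 1/11 = 5/11
H(X|Y) = Σ_y P(y)·H(X|Y=y):
  Y=0: P(Y=0) = 2/11, P(X|Y=0) = (1/6, 1/6, 1/6, 1/2) → H(X|Y=0) = 1.79248
  Y=1: P(Y=1) = 4/11, P(X|Y=1) = (1/6, 7/12, 1/6, 1/12) → H(X|Y=1) = 1.61401
  Y=2: P(Y=2) = 5/11, P(X|Y=2) = (0, 7/15, 1/3, 1/5) → H(X|Y=2) = 1.50582
H(X|Y) = (2/11)·1.79248 + (4/11)·1.61401 + (5/11)·1.50582 = 1.5973 bits

I(X;Y) = H(X) - H(X|Y) = 1.8017 - 1.5973 = 0.2044 bits

Cross-check via I(X;Y) = H(X) + H(Y) - H(X,Y): computing H(Y) from the column sums and H(X,Y) from the 12 cells in the same way gives H(Y) = 1.4949 bits and H(X,Y) = 3.0922 bits, so
I(X;Y) = 1.8017 + 1.4949 - 3.0922 = 0.2044 bits ✓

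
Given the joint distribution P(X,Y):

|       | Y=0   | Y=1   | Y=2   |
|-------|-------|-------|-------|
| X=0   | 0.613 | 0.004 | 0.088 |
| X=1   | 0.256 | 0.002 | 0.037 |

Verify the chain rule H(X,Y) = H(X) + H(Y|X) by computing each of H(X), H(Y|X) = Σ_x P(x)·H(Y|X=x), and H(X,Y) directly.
H(X) = 0.8751 bits, H(Y|X) = 0.5953 bits, H(X,Y) = 1.4704 bits

Marginal of X (row sums):
  P(X=0) = 0.613 + 0.004 + 0.088 = 0.705
  P(X=1) = 0.256 + 0.002 + 0.037 = 0.295
H(X) = -[0.705·log₂(0.705) + 0.295·log₂(0.295)]
  = 0.3555 + 0.5196 = 0.8751 bits

H(Y|X) = Σ_x P(x)·H(Y|X=x):
  X=0: P(X=0) = 0.705, P(Y|X=0) = (613/705, 4/705, 88/705) → H(Y|X=0) = 0.5925
  X=1: P(X=1) = 0.295, P(Y|X=1) = (256/295, 2/295, 37/295) → H(Y|X=1) = 0.6020
H(Y|X) = 0.705·0.5925 + 0.295·0.6020 = 0.5953 bits

H(X,Y) = -Σ_{x,y} P(x,y) log₂ P(x,y). Per-cell terms -P(x,y)·log₂P(x,y):
  X=0: 0.4328, 0.0319, 0.3086
  X=1: 0.5032, 0.0179, 0.1760
Sum of the 6 terms: H(X,Y) = 1.4704 bits

Chain rule check:
  H(X) + H(Y|X) = 0.8751 + 0.5953 = 1.4704 bits
  H(X,Y) = 1.4704 bits
✓ Chain rule verified.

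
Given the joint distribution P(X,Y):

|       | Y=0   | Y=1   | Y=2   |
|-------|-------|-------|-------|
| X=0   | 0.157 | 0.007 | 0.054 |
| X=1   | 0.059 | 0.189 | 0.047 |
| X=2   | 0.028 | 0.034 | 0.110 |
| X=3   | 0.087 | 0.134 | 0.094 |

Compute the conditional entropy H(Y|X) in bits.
1.3153 bits

H(Y|X) = H(X,Y) - H(X)

H(X,Y) = -Σ_{x,y} P(x,y) log₂ P(x,y). Per-cell terms -P(x,y)·log₂P(x,y):
  X=0: 0.41937, 0.05011, 0.22739
  X=1: 0.24091, 0.45427, 0.20733
  X=2: 0.14444, 0.16586, 0.35029
  X=3: 0.30649, 0.38856, 0.32065
Sum of the 12 terms: H(X,Y) = 3.2757 bits

Marginal of X (row sums):
  P(X=0) = 0.157 + 0.007 + 0.054 = 0.218
  P(X=1) = 0.059 + 0.189 + 0.047 = 0.295
  P(X=2) = 0.028 + 0.034 + 0.110 = 0.172
  P(X=3) = 0.087 + 0.134 + 0.094 = 0.315
H(X) = -[0.218·log₂(0.218) + 0.295·log₂(0.295) + 0.172·log₂(0.172) + 0.315·log₂(0.315)]
  = 0.47908 + 0.51956 + 0.43680 + 0.52497 = 1.9604 bits

H(Y|X) = H(X,Y) - H(X) = 3.2757 - 1.9604 = 1.3153 bits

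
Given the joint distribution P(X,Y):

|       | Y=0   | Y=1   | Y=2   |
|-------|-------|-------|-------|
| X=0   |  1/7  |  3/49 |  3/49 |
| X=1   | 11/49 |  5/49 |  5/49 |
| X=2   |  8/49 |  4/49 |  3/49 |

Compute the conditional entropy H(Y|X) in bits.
1.4645 bits

H(Y|X) = H(X,Y) - H(X)

H(X,Y) = -Σ_{x,y} P(x,y) log₂ P(x,y). Per-cell terms -P(x,y)·log₂P(x,y):
  X=0: 0.401051, 0.246719, 0.246719
  X=1: 0.483838, 0.335998, 0.335998
  X=2: 0.426891, 0.295078, 0.246719
Sum of the 9 terms: H(X,Y) = 3.01901 bits

Marginal of X (row sums):
  P(X=0) = 1/7 + 3/49 + 3/49 = 13/49
  P(X=1) = 11/49 + 5/49 + 5/49 = 3/7
  P(X=2) = 8/49 + 4/49 + 3/49 = 15/49
H(X) = -[(13/49)·log₂(13/49) + (3/7)·log₂(3/7) + (15/49)·log₂(15/49)]
  = 0.507868 + 0.523882 + 0.522802 = 1.55455 bits

H(Y|X) = H(X,Y) - H(X) = 3.01901 - 1.55455 = 1.4645 bits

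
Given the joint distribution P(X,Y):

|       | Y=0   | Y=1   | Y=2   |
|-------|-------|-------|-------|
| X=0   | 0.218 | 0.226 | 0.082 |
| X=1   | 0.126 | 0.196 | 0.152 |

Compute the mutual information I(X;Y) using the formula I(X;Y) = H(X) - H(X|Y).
0.0329 bits

I(X;Y) = H(X) - H(X|Y)

Marginal of X (row sums):
  P(X=0) = 0.218 + 0.226 + 0.082 = 0.526
  P(X=1) = 0.126 + 0.196 + 0.152 = 0.474
H(X) = -[0.526·log₂(0.526) + 0.474·log₂(0.474)]
  = 0.4875311 + 0.5105175 = 0.998049 bits

Marginal of Y (column sums):
  P(Y=0) = 0.218 + 0.126 = 0.344
  P(Y=1) = 0.226 + 0.196 = 0.422
  P(Y=2) = 0.082 + 0.152 = 0.234
H(X|Y) = Σ_y P(y)·H(X|Y=y):
  Y=0: P(Y=0) = 0.344, P(X|Y=0) = (109/172, 63/172) → H(X|Y=0) = 0.9477722
  Y=1: P(Y=1) = 0.422, P(X|Y=1) = (113/211, 98/211) → H(X|Y=1) = 0.9963514
  Y=2: P(Y=2) = 0.234, P(X|Y=2) = (41/117, 76/117) → H(X|Y=2) = 0.9344491
H(X|Y) = 0.344·0.9477722 + 0.422·0.9963514 + 0.234·0.9344491 = 0.965155 bits

I(X;Y) = H(X) - H(X|Y) = 0.998049 - 0.965155 = 0.0329 bits

Cross-check via I(X;Y) = H(X) + H(Y) - H(X,Y): computing H(Y) from the column sums and H(X,Y) from the 6 cells in the same way gives H(Y) = 1.545180 bits and H(X,Y) = 2.510335 bits, so
I(X;Y) = 0.998049 + 1.545180 - 2.510335 = 0.0329 bits ✓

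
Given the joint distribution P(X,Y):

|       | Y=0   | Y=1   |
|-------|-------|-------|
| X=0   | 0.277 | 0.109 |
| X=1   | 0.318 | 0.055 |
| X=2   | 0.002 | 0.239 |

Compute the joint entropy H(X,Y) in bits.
2.1288 bits

H(X,Y) = -Σ_{x,y} P(x,y) log₂ P(x,y). Per-cell terms -P(x,y)·log₂P(x,y):
  X=0: 0.51302, 0.34854
  X=1: 0.52562, 0.23014
  X=2: 0.01793, 0.49352
Sum of the 6 terms: H(X,Y) = 2.1288 bits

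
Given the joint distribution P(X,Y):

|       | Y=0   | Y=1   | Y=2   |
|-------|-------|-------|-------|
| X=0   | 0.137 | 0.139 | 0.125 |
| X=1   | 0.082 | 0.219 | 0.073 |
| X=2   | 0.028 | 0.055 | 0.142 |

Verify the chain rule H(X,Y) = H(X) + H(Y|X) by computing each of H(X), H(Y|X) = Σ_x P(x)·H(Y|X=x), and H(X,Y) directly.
H(X) = 1.5435 bits, H(Y|X) = 1.4459 bits, H(X,Y) = 2.9894 bits

Marginal of X (row sums):
  P(X=0) = 0.137 + 0.139 + 0.125 = 0.401
  P(X=1) = 0.082 + 0.219 + 0.073 = 0.374
  P(X=2) = 0.028 + 0.055 + 0.142 = 0.225
H(X) = -[0.401·log₂(0.401) + 0.374·log₂(0.374) + 0.225·log₂(0.225)]
  = 0.52865 + 0.53066 + 0.48420 = 1.5435 bits

H(Y|X) = Σ_x P(x)·H(Y|X=x):
  X=0: P(X=0) = 0.401, P(Y|X=0) = (137/401, 139/401, 125/401) → H(Y|X=0) = 1.58340
  X=1: P(X=1) = 0.374, P(Y|X=1) = (41/187, 219/374, 73/374) → H(Y|X=1) = 1.39220
  X=2: P(X=2) = 0.225, P(Y|X=2) = (28/225, 11/45, 142/225) → H(Y|X=2) = 1.29003
H(Y|X) = 0.401·1.58340 + 0.374·1.39220 + 0.225·1.29003 = 1.4459 bits

H(X,Y) = -Σ_{x,y} P(x,y) log₂ P(x,y). Per-cell terms -P(x,y)·log₂P(x,y):
  X=0: 0.39288, 0.39571, 0.37500
  X=1: 0.29588, 0.47983, 0.27565
  X=2: 0.14444, 0.23014, 0.39988
Sum of the 9 terms: H(X,Y) = 2.9894 bits

Chain rule check:
  H(X) + H(Y|X) = 1.5435 + 1.4459 = 2.9894 bits
  H(X,Y) = 2.9894 bits
✓ Chain rule verified.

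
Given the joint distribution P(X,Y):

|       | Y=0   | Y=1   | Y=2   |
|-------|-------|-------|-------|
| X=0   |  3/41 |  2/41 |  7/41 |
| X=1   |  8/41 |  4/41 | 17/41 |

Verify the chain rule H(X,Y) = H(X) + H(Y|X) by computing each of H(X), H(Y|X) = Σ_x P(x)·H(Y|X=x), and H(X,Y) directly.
H(X) = 0.8722 bits, H(Y|X) = 1.3660 bits, H(X,Y) = 2.2382 bits

Marginal of X (row sums):
  P(X=0) = 3/41 + 2/41 + 7/41 = 12/41
  P(X=1) = 8/41 + 4/41 + 17/41 = 29/41
H(X) = -[(12/41)·log₂(12/41) + (29/41)·log₂(29/41)]
  = 0.5188 + 0.3534 = 0.8722 bits

H(Y|X) = Σ_x P(x)·H(Y|X=x):
  X=0: P(X=0) = 12/41, P(Y|X=0) = (1/4, 1/6, 7/12) → H(Y|X=0) = 1.3844
  X=1: P(X=1) = 29/41, P(Y|X=1) = (8/29, 4/29, 17/29) → H(Y|X=1) = 1.3584
H(Y|X) = (12/41)·1.3844 + (29/41)·1.3584 = 1.3660 bits

H(X,Y) = -Σ_{x,y} P(x,y) log₂ P(x,y). Per-cell terms -P(x,y)·log₂P(x,y):
  X=0: 0.2760, 0.2126, 0.4354
  X=1: 0.4600, 0.3276, 0.5266
Sum of the 6 terms: H(X,Y) = 2.2382 bits

Chain rule check:
  H(X) + H(Y|X) = 0.8722 + 1.3660 = 2.2382 bits
  H(X,Y) = 2.2382 bits
✓ Chain rule verified.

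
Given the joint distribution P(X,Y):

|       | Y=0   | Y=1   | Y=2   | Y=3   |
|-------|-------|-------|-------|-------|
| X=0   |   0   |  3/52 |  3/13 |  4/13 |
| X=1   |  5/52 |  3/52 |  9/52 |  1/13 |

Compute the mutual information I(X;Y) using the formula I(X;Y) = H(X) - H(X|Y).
0.1822 bits

I(X;Y) = H(X) - H(X|Y)

Marginal of X (row sums):
  P(X=0) = 0 + 3/52 + 3/13 + 4/13 = 31/52
  P(X=1) = 5/52 + 3/52 + 9/52 + 1/13 = 21/52
H(X) = -[(31/52)·log₂(31/52) + (21/52)·log₂(21/52)]
  = 0.44488 + 0.52828 = 0.97316 bits

Marginal of Y (column sums):
  P(Y=0) = 0 + 5/52 = 5/52
  P(Y=1) = 3/52 + 3/52 = 3/26
  P(Y=2) = 3/13 + 9/52 = 21/52
  P(Y=3) = 4/13 + 1/13 = 5/13
H(X|Y) = Σ_y P(y)·H(X|Y=y):
  Y=0: P(Y=0) = 5/52, P(X|Y=0) = (0, 1) → H(X|Y=0) = 0.00000
  Y=1: P(Y=1) = 3/26, P(X|Y=1) = (1/2, 1/2) → H(X|Y=1) = 1.00000
  Y=2: P(Y=2) = 21/52, P(X|Y=2) = (4/7, 3/7) → H(X|Y=2) = 0.98523
  Y=3: P(Y=3) = 5/13, P(X|Y=3) = (4/5, 1/5) → H(X|Y=3) = 0.72193
H(X|Y) = (5/52)·0.00000 + (3/26)·1.00000 + (21/52)·0.98523 + (5/13)·0.72193 = 0.79093 bits

I(X;Y) = H(X) - H(X|Y) = 0.97316 - 0.79093 = 0.1822 bits

Cross-check via I(X;Y) = H(X) + H(Y) - H(X,Y): computing H(Y) from the column sums and H(X,Y) from the 8 cells in the same way gives H(Y) = 1.74281 bits and H(X,Y) = 2.53374 bits, so
I(X;Y) = 0.97316 + 1.74281 - 2.53374 = 0.1822 bits ✓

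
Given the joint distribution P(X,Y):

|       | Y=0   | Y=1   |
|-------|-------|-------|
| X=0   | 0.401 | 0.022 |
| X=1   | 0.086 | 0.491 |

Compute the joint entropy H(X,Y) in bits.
1.4581 bits

H(X,Y) = -Σ_{x,y} P(x,y) log₂ P(x,y). Per-cell terms -P(x,y)·log₂P(x,y):
  X=0: 0.52865, 0.12114
  X=1: 0.30440, 0.50387
Sum of the 4 terms: H(X,Y) = 1.4581 bits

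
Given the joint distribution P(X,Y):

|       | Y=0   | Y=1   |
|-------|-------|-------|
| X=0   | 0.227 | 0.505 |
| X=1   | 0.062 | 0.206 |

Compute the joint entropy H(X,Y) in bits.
1.7016 bits

H(X,Y) = -Σ_{x,y} P(x,y) log₂ P(x,y). Per-cell terms -P(x,y)·log₂P(x,y):
  X=0: 0.4856, 0.4978
  X=1: 0.2487, 0.4695
Sum of the 4 terms: H(X,Y) = 1.7016 bits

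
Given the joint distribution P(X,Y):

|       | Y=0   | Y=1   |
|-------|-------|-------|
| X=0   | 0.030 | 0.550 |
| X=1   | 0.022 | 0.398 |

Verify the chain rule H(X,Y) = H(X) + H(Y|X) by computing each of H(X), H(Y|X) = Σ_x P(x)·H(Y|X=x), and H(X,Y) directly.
H(X) = 0.9815 bits, H(Y|X) = 0.2948 bits, H(X,Y) = 1.2763 bits

Marginal of X (row sums):
  P(X=0) = 0.030 + 0.550 = 0.580
  P(X=1) = 0.022 + 0.398 = 0.420
H(X) = -[0.580·log₂(0.580) + 0.420·log₂(0.420)]
  = 0.45581 + 0.52565 = 0.9815 bits

H(Y|X) = Σ_x P(x)·H(Y|X=x):
  X=0: P(X=0) = 0.580, P(Y|X=0) = (3/58, 55/58) → H(Y|X=0) = 0.29368
  X=1: P(X=1) = 0.420, P(Y|X=1) = (11/210, 199/210) → H(Y|X=1) = 0.29643
H(Y|X) = 0.580·0.29368 + 0.420·0.29643 = 0.2948 bits

H(X,Y) = -Σ_{x,y} P(x,y) log₂ P(x,y). Per-cell terms -P(x,y)·log₂P(x,y):
  X=0: 0.15177, 0.47437
  X=1: 0.12114, 0.52901
Sum of the 4 terms: H(X,Y) = 1.2763 bits

Chain rule check:
  H(X) + H(Y|X) = 0.9815 + 0.2948 = 1.2763 bits
  H(X,Y) = 1.2763 bits
✓ Chain rule verified.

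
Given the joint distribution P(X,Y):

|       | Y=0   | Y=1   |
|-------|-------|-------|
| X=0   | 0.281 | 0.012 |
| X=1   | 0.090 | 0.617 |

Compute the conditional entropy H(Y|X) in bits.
0.4611 bits

H(Y|X) = H(X,Y) - H(X)

H(X,Y) = -Σ_{x,y} P(x,y) log₂ P(x,y). Per-cell terms -P(x,y)·log₂P(x,y):
  X=0: 0.5146, 0.0766
  X=1: 0.3127, 0.4298
Sum of the 4 terms: H(X,Y) = 1.3337 bits

Marginal of X (row sums):
  P(X=0) = 0.281 + 0.012 = 0.293
  P(X=1) = 0.090 + 0.617 = 0.707
H(X) = -[0.293·log₂(0.293) + 0.707·log₂(0.707)]
  = 0.5189 + 0.3537 = 0.8726 bits

H(Y|X) = H(X,Y) - H(X) = 1.3337 - 0.8726 = 0.4611 bits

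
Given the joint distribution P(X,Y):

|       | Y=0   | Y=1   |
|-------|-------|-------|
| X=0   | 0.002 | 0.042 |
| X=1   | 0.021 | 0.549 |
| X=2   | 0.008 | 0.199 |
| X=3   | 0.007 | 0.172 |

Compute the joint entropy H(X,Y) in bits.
1.8081 bits

H(X,Y) = -Σ_{x,y} P(x,y) log₂ P(x,y). Per-cell terms -P(x,y)·log₂P(x,y):
  X=0: 0.0179, 0.1921
  X=1: 0.1170, 0.4750
  X=2: 0.0557, 0.4635
  X=3: 0.0501, 0.4368
Sum of the 8 terms: H(X,Y) = 1.8081 bits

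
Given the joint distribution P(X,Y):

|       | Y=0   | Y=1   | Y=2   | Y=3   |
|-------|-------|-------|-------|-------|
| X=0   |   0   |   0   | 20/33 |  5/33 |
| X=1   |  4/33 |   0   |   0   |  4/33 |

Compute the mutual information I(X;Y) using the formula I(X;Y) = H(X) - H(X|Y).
0.5288 bits

I(X;Y) = H(X) - H(X|Y)

Marginal of X (row sums):
  P(X=0) = 0 + 0 + 20/33 + 5/33 = 25/33
  P(X=1) = 4/33 + 0 + 0 + 4/33 = 8/33
H(X) = -[(25/33)·log₂(25/33) + (8/33)·log₂(8/33)]
  = 0.303438 + 0.495611 = 0.799049 bits

Marginal of Y (column sums):
  P(Y=0) = 0 + 4/33 = 4/33
  P(Y=1) = 0 + 0 = 0
  P(Y=2) = 20/33 + 0 = 20/33
  P(Y=3) = 5/33 + 4/33 = 3/11
H(X|Y) = Σ_y P(y)·H(X|Y=y):
  Y=0: P(Y=0) = 4/33, P(X|Y=0) = (0, 1) → H(X|Y=0) = 0.000000
  Y=1: P(Y=1) = 0 → contributes 0
  Y=2: P(Y=2) = 20/33, P(X|Y=2) = (1, 0) → H(X|Y=2) = 0.000000
  Y=3: P(Y=3) = 3/11, P(X|Y=3) = (5/9, 4/9) → H(X|Y=3) = 0.991076
H(X|Y) = (4/33)·0.000000 + (20/33)·0.000000 + (3/11)·0.991076 = 0.270293 bits

I(X;Y) = H(X) - H(X|Y) = 0.799049 - 0.270293 = 0.5288 bits

Cross-check via I(X;Y) = H(X) + H(Y) - H(X,Y): computing H(Y) from the column sums and H(X,Y) from the 8 cells in the same way gives H(Y) = 1.318095 bits and H(X,Y) = 1.588388 bits, so
I(X;Y) = 0.799049 + 1.318095 - 1.588388 = 0.5288 bits ✓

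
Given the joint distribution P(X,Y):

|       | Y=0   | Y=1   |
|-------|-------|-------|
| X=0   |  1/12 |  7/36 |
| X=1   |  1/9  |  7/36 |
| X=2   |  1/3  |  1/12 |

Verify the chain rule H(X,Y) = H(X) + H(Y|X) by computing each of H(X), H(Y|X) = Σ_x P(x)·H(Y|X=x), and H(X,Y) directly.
H(X) = 1.5622 bits, H(Y|X) = 0.8346 bits, H(X,Y) = 2.3968 bits

Marginal of X (row sums):
  P(X=0) = 1/12 + 7/36 = 5/18
  P(X=1) = 1/9 + 7/36 = 11/36
  P(X=2) = 1/3 + 1/12 = 5/12
H(X) = -[(5/18)·log₂(5/18) + (11/36)·log₂(11/36) + (5/12)·log₂(5/12)]
  = 0.51333 + 0.52265 + 0.52626 = 1.5622 bits

H(Y|X) = Σ_x P(x)·H(Y|X=x):
  X=0: P(X=0) = 5/18, P(Y|X=0) = (3/10, 7/10) → H(Y|X=0) = 0.88129
  X=1: P(X=1) = 11/36, P(Y|X=1) = (4/11, 7/11) → H(Y|X=1) = 0.94566
  X=2: P(X=2) = 5/12, P(Y|X=2) = (4/5, 1/5) → H(Y|X=2) = 0.72193
H(Y|X) = (5/18)·0.88129 + (11/36)·0.94566 + (5/12)·0.72193 = 0.8346 bits

H(X,Y) = -Σ_{x,y} P(x,y) log₂ P(x,y). Per-cell terms -P(x,y)·log₂P(x,y):
  X=0: 0.29875, 0.45939
  X=1: 0.35221, 0.45939
  X=2: 0.52832, 0.29875
Sum of the 6 terms: H(X,Y) = 2.3968 bits

Chain rule check:
  H(X) + H(Y|X) = 1.5622 + 0.8346 = 2.3968 bits
  H(X,Y) = 2.3968 bits
✓ Chain rule verified.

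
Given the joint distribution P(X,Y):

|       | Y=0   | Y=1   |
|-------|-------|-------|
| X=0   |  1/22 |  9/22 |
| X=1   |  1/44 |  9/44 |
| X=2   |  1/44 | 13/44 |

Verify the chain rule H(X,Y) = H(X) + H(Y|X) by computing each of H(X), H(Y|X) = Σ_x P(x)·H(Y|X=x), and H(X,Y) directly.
H(X) = 1.5285 bits, H(Y|X) = 0.4379 bits, H(X,Y) = 1.9664 bits

Marginal of X (row sums):
  P(X=0) = 1/22 + 9/22 = 5/11
  P(X=1) = 1/44 + 9/44 = 5/22
  P(X=2) = 1/44 + 13/44 = 7/22
H(X) = -[(5/11)·log₂(5/11) + (5/22)·log₂(5/22) + (7/22)·log₂(7/22)]
  = 0.5170 + 0.4858 + 0.5257 = 1.5285 bits

H(Y|X) = Σ_x P(x)·H(Y|X=x):
  X=0: P(X=0) = 5/11, P(Y|X=0) = (1/10, 9/10) → H(Y|X=0) = 0.4690
  X=1: P(X=1) = 5/22, P(Y|X=1) = (1/10, 9/10) → H(Y|X=1) = 0.4690
  X=2: P(X=2) = 7/22, P(Y|X=2) = (1/14, 13/14) → H(Y|X=2) = 0.3712
H(Y|X) = (5/11)·0.4690 + (5/22)·0.4690 + (7/22)·0.3712 = 0.4379 bits

H(X,Y) = -Σ_{x,y} P(x,y) log₂ P(x,y). Per-cell terms -P(x,y)·log₂P(x,y):
  X=0: 0.2027, 0.5275
  X=1: 0.1241, 0.4683
  X=2: 0.1241, 0.5197
Sum of the 6 terms: H(X,Y) = 1.9664 bits

Chain rule check:
  H(X) + H(Y|X) = 1.5285 + 0.4379 = 1.9664 bits
  H(X,Y) = 1.9664 bits
✓ Chain rule verified.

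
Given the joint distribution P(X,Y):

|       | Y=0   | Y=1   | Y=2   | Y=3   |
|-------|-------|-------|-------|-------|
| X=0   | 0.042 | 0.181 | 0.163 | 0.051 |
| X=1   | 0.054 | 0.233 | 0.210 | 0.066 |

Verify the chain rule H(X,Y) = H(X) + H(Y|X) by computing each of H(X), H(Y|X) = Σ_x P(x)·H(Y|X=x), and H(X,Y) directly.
H(X) = 0.9885 bits, H(Y|X) = 1.7441 bits, H(X,Y) = 2.7327 bits

Marginal of X (row sums):
  P(X=0) = 0.042 + 0.181 + 0.163 + 0.051 = 0.437
  P(X=1) = 0.054 + 0.233 + 0.210 + 0.066 = 0.563
H(X) = -[0.437·log₂(0.437) + 0.563·log₂(0.563)]
  = 0.5219 + 0.4666 = 0.9885 bits

H(Y|X) = Σ_x P(x)·H(Y|X=x):
  X=0: P(X=0) = 0.437, P(Y|X=0) = (42/437, 181/437, 163/437, 51/437) → H(Y|X=0) = 1.7438
  X=1: P(X=1) = 0.563, P(Y|X=1) = (54/563, 233/563, 210/563, 66/563) → H(Y|X=1) = 1.7444
H(Y|X) = 0.437·1.7438 + 0.563·1.7444 = 1.7441 bits

H(X,Y) = -Σ_{x,y} P(x,y) log₂ P(x,y). Per-cell terms -P(x,y)·log₂P(x,y):
  X=0: 0.1921, 0.4463, 0.4266, 0.2190
  X=1: 0.2274, 0.4897, 0.4728, 0.2588
Sum of the 8 terms: H(X,Y) = 2.7327 bits

Chain rule check:
  H(X) + H(Y|X) = 0.9885 + 1.7441 = 2.7326 bits
  H(X,Y) = 2.7327 bits
✓ Chain rule verified (Δ = 0.0001 is 4-dp rounding noise: each of the three values was rounded independently).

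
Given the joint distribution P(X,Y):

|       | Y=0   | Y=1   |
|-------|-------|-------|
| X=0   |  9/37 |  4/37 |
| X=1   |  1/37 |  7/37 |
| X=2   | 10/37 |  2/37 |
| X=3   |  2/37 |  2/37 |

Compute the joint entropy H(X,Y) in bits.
2.6311 bits

H(X,Y) = -Σ_{x,y} P(x,y) log₂ P(x,y). Per-cell terms -P(x,y)·log₂P(x,y):
  X=0: 0.49610, 0.34697
  X=1: 0.14080, 0.45445
  X=2: 0.51014, 0.22754
  X=3: 0.22754, 0.22754
Sum of the 8 terms: H(X,Y) = 2.6311 bits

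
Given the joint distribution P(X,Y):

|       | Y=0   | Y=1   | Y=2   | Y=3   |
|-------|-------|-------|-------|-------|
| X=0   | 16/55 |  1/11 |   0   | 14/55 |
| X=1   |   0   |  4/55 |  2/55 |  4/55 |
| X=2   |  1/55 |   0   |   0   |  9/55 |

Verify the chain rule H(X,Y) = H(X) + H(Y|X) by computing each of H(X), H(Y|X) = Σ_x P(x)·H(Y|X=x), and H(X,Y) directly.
H(X) = 1.3093 bits, H(Y|X) = 1.2822 bits, H(X,Y) = 2.5915 bits

Marginal of X (row sums):
  P(X=0) = 16/55 + 1/11 + 0 + 14/55 = 7/11
  P(X=1) = 0 + 4/55 + 2/55 + 4/55 = 2/11
  P(X=2) = 1/55 + 0 + 0 + 9/55 = 2/11
H(X) = -[(7/11)·log₂(7/11) + (2/11)·log₂(2/11) + (2/11)·log₂(2/11)]
  = 0.41496 + 0.44717 + 0.44717 = 1.3093 bits

H(Y|X) = Σ_x P(x)·H(Y|X=x):
  X=0: P(X=0) = 7/11, P(Y|X=0) = (16/35, 1/7, 0, 2/5) → H(Y|X=0) = 1.44607
  X=1: P(X=1) = 2/11, P(Y|X=1) = (0, 2/5, 1/5, 2/5) → H(Y|X=1) = 1.52193
  X=2: P(X=2) = 2/11, P(Y|X=2) = (1/10, 0, 0, 9/10) → H(Y|X=2) = 0.46900
H(Y|X) = (7/11)·1.44607 + (2/11)·1.52193 + (2/11)·0.46900 = 1.2822 bits

H(X,Y) = -Σ_{x,y} P(x,y) log₂ P(x,y). Per-cell terms -P(x,y)·log₂P(x,y):
  X=0: 0.51821, 0.31449, 0.00000, 0.50247
  X=1: 0.00000, 0.27501, 0.17387, 0.27501
  X=2: 0.10512, 0.00000, 0.00000, 0.42733
  (cells with P = 0 contribute 0)
Sum of the 12 terms: H(X,Y) = 2.5915 bits

Chain rule check:
  H(X) + H(Y|X) = 1.3093 + 1.2822 = 2.5915 bits
  H(X,Y) = 2.5915 bits
✓ Chain rule verified.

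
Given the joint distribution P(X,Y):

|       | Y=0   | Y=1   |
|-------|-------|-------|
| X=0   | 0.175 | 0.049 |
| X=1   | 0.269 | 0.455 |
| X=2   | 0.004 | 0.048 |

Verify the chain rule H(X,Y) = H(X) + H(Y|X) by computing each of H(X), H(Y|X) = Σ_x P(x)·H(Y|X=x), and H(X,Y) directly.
H(X) = 1.0426 bits, H(Y|X) = 0.8793 bits, H(X,Y) = 1.9219 bits

Marginal of X (row sums):
  P(X=0) = 0.175 + 0.049 = 0.224
  P(X=1) = 0.269 + 0.455 = 0.724
  P(X=2) = 0.004 + 0.048 = 0.052
H(X) = -[0.224·log₂(0.224) + 0.724·log₂(0.724) + 0.052·log₂(0.052)]
  = 0.483488 + 0.337339 + 0.221798 = 1.0426 bits

H(Y|X) = Σ_x P(x)·H(Y|X=x):
  X=0: P(X=0) = 0.224, P(Y|X=0) = (25/32, 7/32) → H(Y|X=0) = 0.757878
  X=1: P(X=1) = 0.724, P(Y|X=1) = (269/724, 455/724) → H(Y|X=1) = 0.951852
  X=2: P(X=2) = 0.052, P(Y|X=2) = (1/13, 12/13) → H(Y|X=2) = 0.391244
H(Y|X) = 0.224·0.757878 + 0.724·0.951852 + 0.052·0.391244 = 0.8793 bits

H(X,Y) = -Σ_{x,y} P(x,y) log₂ P(x,y). Per-cell terms -P(x,y)·log₂P(x,y):
  X=0: 0.440050, 0.213203
  X=1: 0.509573, 0.516908
  X=2: 0.031863, 0.210279
Sum of the 6 terms: H(X,Y) = 1.9219 bits

Chain rule check:
  H(X) + H(Y|X) = 1.0426 + 0.8793 = 1.9219 bits
  H(X,Y) = 1.9219 bits
✓ Chain rule verified.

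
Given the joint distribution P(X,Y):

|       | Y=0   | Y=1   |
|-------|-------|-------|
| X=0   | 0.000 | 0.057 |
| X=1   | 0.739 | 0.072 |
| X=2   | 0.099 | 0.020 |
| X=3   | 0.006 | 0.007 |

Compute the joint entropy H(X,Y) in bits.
1.3689 bits

H(X,Y) = -Σ_{x,y} P(x,y) log₂ P(x,y). Per-cell terms -P(x,y)·log₂P(x,y):
  X=0: 0.00000, 0.23557
  X=1: 0.32247, 0.27330
  X=2: 0.33031, 0.11288
  X=3: 0.04428, 0.05011
  (cells with P = 0 contribute 0)
Sum of the 8 terms: H(X,Y) = 1.3689 bits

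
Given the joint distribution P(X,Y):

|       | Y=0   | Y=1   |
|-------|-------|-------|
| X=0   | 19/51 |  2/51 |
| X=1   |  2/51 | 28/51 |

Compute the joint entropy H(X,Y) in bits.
1.3721 bits

H(X,Y) = -Σ_{x,y} P(x,y) log₂ P(x,y). Per-cell terms -P(x,y)·log₂P(x,y):
  X=0: 0.53070, 0.18323
  X=1: 0.18323, 0.47494
Sum of the 4 terms: H(X,Y) = 1.3721 bits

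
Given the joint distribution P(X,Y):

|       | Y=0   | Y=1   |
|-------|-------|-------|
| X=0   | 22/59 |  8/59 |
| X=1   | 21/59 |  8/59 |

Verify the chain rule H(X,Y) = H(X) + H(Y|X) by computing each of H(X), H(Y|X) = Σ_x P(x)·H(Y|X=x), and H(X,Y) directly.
H(X) = 0.9998 bits, H(Y|X) = 0.8431 bits, H(X,Y) = 1.8429 bits

Marginal of X (row sums):
  P(X=0) = 22/59 + 8/59 = 30/59
  P(X=1) = 21/59 + 8/59 = 29/59
H(X) = -[(30/59)·log₂(30/59) + (29/59)·log₂(29/59)]
  = 0.49615 + 0.50365 = 0.9998 bits

H(Y|X) = Σ_x P(x)·H(Y|X=x):
  X=0: P(X=0) = 30/59, P(Y|X=0) = (11/15, 4/15) → H(Y|X=0) = 0.83664
  X=1: P(X=1) = 29/59, P(Y|X=1) = (21/29, 8/29) → H(Y|X=1) = 0.84975
H(Y|X) = (30/59)·0.83664 + (29/59)·0.84975 = 0.8431 bits

H(X,Y) = -Σ_{x,y} P(x,y) log₂ P(x,y). Per-cell terms -P(x,y)·log₂P(x,y):
  X=0: 0.53069, 0.39087
  X=1: 0.53045, 0.39087
Sum of the 4 terms: H(X,Y) = 1.8429 bits

Chain rule check:
  H(X) + H(Y|X) = 0.9998 + 0.8431 = 1.8429 bits
  H(X,Y) = 1.8429 bits
✓ Chain rule verified.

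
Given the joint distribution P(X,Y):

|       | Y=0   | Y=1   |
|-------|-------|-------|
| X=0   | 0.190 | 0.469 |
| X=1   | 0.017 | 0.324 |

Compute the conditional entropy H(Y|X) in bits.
0.6685 bits

H(Y|X) = H(X,Y) - H(X)

H(X,Y) = -Σ_{x,y} P(x,y) log₂ P(x,y). Per-cell terms -P(x,y)·log₂P(x,y):
  X=0: 0.45523, 0.51231
  X=1: 0.09993, 0.52680
Sum of the 4 terms: H(X,Y) = 1.5943 bits

Marginal of X (row sums):
  P(X=0) = 0.190 + 0.469 = 0.659
  P(X=1) = 0.017 + 0.324 = 0.341
H(X) = -[0.659·log₂(0.659) + 0.341·log₂(0.341)]
  = 0.39649 + 0.52929 = 0.9258 bits

H(Y|X) = H(X,Y) - H(X) = 1.5943 - 0.9258 = 0.6685 bits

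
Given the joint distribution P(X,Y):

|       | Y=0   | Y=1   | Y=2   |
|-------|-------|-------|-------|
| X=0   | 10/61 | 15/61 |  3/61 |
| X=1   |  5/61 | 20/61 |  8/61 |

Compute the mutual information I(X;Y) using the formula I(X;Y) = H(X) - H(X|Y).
0.0516 bits

I(X;Y) = H(X) - H(X|Y)

Marginal of X (row sums):
  P(X=0) = 10/61 + 15/61 + 3/61 = 28/61
  P(X=1) = 5/61 + 20/61 + 8/61 = 33/61
H(X) = -[(28/61)·log₂(28/61) + (33/61)·log₂(33/61)]
  = 0.51565 + 0.47950 = 0.99515 bits

Marginal of Y (column sums):
  P(Y=0) = 10/61 + 5/61 = 15/61
  P(Y=1) = 15/61 + 20/61 = 35/61
  P(Y=2) = 3/61 + 8/61 = 11/61
H(X|Y) = Σ_y P(y)·H(X|Y=y):
  Y=0: P(Y=0) = 15/61, P(X|Y=0) = (2/3, 1/3) → H(X|Y=0) = 0.91830
  Y=1: P(Y=1) = 35/61, P(X|Y=1) = (3/7, 4/7) → H(X|Y=1) = 0.98523
  Y=2: P(Y=2) = 11/61, P(X|Y=2) = (3/11, 8/11) → H(X|Y=2) = 0.84535
H(X|Y) = (15/61)·0.91830 + (35/61)·0.98523 + (11/61)·0.84535 = 0.94355 bits

I(X;Y) = H(X) - H(X|Y) = 0.99515 - 0.94355 = 0.0516 bits

Cross-check via I(X;Y) = H(X) + H(Y) - H(X,Y): computing H(Y) from the column sums and H(X,Y) from the 6 cells in the same way gives H(Y) = 1.40316 bits and H(X,Y) = 2.34671 bits, so
I(X;Y) = 0.99515 + 1.40316 - 2.34671 = 0.0516 bits ✓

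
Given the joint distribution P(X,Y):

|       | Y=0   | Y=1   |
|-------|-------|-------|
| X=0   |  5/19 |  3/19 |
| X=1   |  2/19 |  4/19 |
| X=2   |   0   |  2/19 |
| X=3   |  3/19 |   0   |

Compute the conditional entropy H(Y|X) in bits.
0.6919 bits

H(Y|X) = H(X,Y) - H(X)

H(X,Y) = -Σ_{x,y} P(x,y) log₂ P(x,y). Per-cell terms -P(x,y)·log₂P(x,y):
  X=0: 0.5068, 0.4205
  X=1: 0.3419, 0.4732
  X=2: 0.0000, 0.3419
  X=3: 0.4205, 0.0000
  (cells with P = 0 contribute 0)
Sum of the 8 terms: H(X,Y) = 2.5048 bits

Marginal of X (row sums):
  P(X=0) = 5/19 + 3/19 = 8/19
  P(X=1) = 2/19 + 4/19 = 6/19
  P(X=2) = 0 + 2/19 = 2/19
  P(X=3) = 3/19 + 0 = 3/19
H(X) = -[(8/19)·log₂(8/19) + (6/19)·log₂(6/19) + (2/19)·log₂(2/19) + (3/19)·log₂(3/19)]
  = 0.5254 + 0.5251 + 0.3419 + 0.4205 = 1.8129 bits

H(Y|X) = H(X,Y) - H(X) = 2.5048 - 1.8129 = 0.6919 bits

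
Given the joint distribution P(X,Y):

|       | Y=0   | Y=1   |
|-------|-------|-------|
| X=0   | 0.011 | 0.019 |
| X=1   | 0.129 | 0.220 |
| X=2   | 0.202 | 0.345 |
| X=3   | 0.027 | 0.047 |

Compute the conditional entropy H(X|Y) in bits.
1.4359 bits

H(X|Y) = H(X,Y) - H(Y)

H(X,Y) = -Σ_{x,y} P(x,y) log₂ P(x,y). Per-cell terms -P(x,y)·log₂P(x,y):
  X=0: 0.07157, 0.10864
  X=1: 0.38114, 0.48057
  X=2: 0.46613, 0.52969
  X=3: 0.14069, 0.20733
Sum of the 8 terms: H(X,Y) = 2.3858 bits

Marginal of Y (column sums):
  P(Y=0) = 0.011 + 0.129 + 0.202 + 0.027 = 0.369
  P(Y=1) = 0.019 + 0.220 + 0.345 + 0.047 = 0.631
H(Y) = -[0.369·log₂(0.369) + 0.631·log₂(0.631)]
  = 0.53074 + 0.41917 = 0.9499 bits

H(X|Y) = H(X,Y) - H(Y) = 2.3858 - 0.9499 = 1.4359 bits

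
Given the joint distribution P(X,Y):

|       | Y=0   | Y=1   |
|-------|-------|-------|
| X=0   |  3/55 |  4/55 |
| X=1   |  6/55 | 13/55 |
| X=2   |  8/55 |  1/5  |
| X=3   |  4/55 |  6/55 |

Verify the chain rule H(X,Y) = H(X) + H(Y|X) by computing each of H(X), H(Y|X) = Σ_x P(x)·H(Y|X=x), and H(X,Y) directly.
H(X) = 1.8851 bits, H(Y|X) = 0.9520 bits, H(X,Y) = 2.8371 bits

Marginal of X (row sums):
  P(X=0) = 3/55 + 4/55 = 7/55
  P(X=1) = 6/55 + 13/55 = 19/55
  P(X=2) = 8/55 + 1/5 = 19/55
  P(X=3) = 4/55 + 6/55 = 2/11
H(X) = -[(7/55)·log₂(7/55) + (19/55)·log₂(19/55) + (19/55)·log₂(19/55) + (2/11)·log₂(2/11)]
  = 0.37851 + 0.52973 + 0.52973 + 0.44717 = 1.8851 bits

H(Y|X) = Σ_x P(x)·H(Y|X=x):
  X=0: P(X=0) = 7/55, P(Y|X=0) = (3/7, 4/7) → H(Y|X=0) = 0.98523
  X=1: P(X=1) = 19/55, P(Y|X=1) = (6/19, 13/19) → H(Y|X=1) = 0.89974
  X=2: P(X=2) = 19/55, P(Y|X=2) = (8/19, 11/19) → H(Y|X=2) = 0.98194
  X=3: P(X=3) = 2/11, P(Y|X=3) = (2/5, 3/5) → H(Y|X=3) = 0.97095
H(Y|X) = (7/55)·0.98523 + (19/55)·0.89974 + (19/55)·0.98194 + (2/11)·0.97095 = 0.9520 bits

H(X,Y) = -Σ_{x,y} P(x,y) log₂ P(x,y). Per-cell terms -P(x,y)·log₂P(x,y):
  X=0: 0.22889, 0.27501
  X=1: 0.34870, 0.49185
  X=2: 0.40456, 0.46439
  X=3: 0.27501, 0.34870
Sum of the 8 terms: H(X,Y) = 2.8371 bits

Chain rule check:
  H(X) + H(Y|X) = 1.8851 + 0.9520 = 2.8371 bits
  H(X,Y) = 2.8371 bits
✓ Chain rule verified.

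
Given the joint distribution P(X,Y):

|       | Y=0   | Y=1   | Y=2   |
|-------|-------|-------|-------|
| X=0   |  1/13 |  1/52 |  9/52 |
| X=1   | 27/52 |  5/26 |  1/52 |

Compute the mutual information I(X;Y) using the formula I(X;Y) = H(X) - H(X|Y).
0.3265 bits

I(X;Y) = H(X) - H(X|Y)

Marginal of X (row sums):
  P(X=0) = 1/13 + 1/52 + 9/52 = 7/26
  P(X=1) = 27/52 + 5/26 + 1/52 = 19/26
H(X) = -[(7/26)·log₂(7/26) + (19/26)·log₂(19/26)]
  = 0.5097 + 0.3307 = 0.8404 bits

Marginal of Y (column sums):
  P(Y=0) = 1/13 + 27/52 = 31/52
  P(Y=1) = 1/52 + 5/26 = 11/52
  P(Y=2) = 9/52 + 1/52 = 5/26
H(X|Y) = Σ_y P(y)·H(X|Y=y):
  Y=0: P(Y=0) = 31/52, P(X|Y=0) = (4/31, 27/31) → H(X|Y=0) = 0.5548
  Y=1: P(Y=1) = 11/52, P(X|Y=1) = (1/11, 10/11) → H(X|Y=1) = 0.4395
  Y=2: P(Y=2) = 5/26, P(X|Y=2) = (9/10, 1/10) → H(X|Y=2) = 0.4690
H(X|Y) = (31/52)·0.5548 + (11/52)·0.4395 + (5/26)·0.4690 = 0.5139 bits

I(X;Y) = H(X) - H(X|Y) = 0.8404 - 0.5139 = 0.3265 bits

Cross-check via I(X;Y) = H(X) + H(Y) - H(X,Y): computing H(Y) from the column sums and H(X,Y) from the 6 cells in the same way gives H(Y) = 1.3763 bits and H(X,Y) = 1.8902 bits, so
I(X;Y) = 0.8404 + 1.3763 - 1.8902 = 0.3265 bits ✓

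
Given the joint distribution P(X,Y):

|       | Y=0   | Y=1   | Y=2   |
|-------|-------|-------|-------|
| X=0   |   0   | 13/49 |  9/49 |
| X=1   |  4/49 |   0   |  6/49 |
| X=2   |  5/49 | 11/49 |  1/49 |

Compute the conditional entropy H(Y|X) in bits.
1.0409 bits

H(Y|X) = H(X,Y) - H(X)

H(X,Y) = -Σ_{x,y} P(x,y) log₂ P(x,y). Per-cell terms -P(x,y)·log₂P(x,y):
  X=0: 0.0000, 0.5079, 0.4490
  X=1: 0.2951, 0.0000, 0.3710
  X=2: 0.3360, 0.4838, 0.1146
  (cells with P = 0 contribute 0)
Sum of the 9 terms: H(X,Y) = 2.5574 bits

Marginal of X (row sums):
  P(X=0) = 0 + 13/49 + 9/49 = 22/49
  P(X=1) = 4/49 + 0 + 6/49 = 10/49
  P(X=2) = 5/49 + 11/49 + 1/49 = 17/49
H(X) = -[(22/49)·log₂(22/49) + (10/49)·log₂(10/49) + (17/49)·log₂(17/49)]
  = 0.5187 + 0.4679 + 0.5299 = 1.5165 bits

H(Y|X) = H(X,Y) - H(X) = 2.5574 - 1.5165 = 1.0409 bits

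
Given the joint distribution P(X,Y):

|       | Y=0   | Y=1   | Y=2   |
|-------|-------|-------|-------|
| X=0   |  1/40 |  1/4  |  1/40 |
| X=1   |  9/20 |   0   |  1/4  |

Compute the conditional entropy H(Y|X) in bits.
0.9032 bits

H(Y|X) = H(X,Y) - H(X)

H(X,Y) = -Σ_{x,y} P(x,y) log₂ P(x,y). Per-cell terms -P(x,y)·log₂P(x,y):
  X=0: 0.13305, 0.50000, 0.13305
  X=1: 0.51840, 0.00000, 0.50000
  (cells with P = 0 contribute 0)
Sum of the 6 terms: H(X,Y) = 1.7845 bits

Marginal of X (row sums):
  P(X=0) = 1/40 + 1/4 + 1/40 = 3/10
  P(X=1) = 9/20 + 0 + 1/4 = 7/10
H(X) = -[(3/10)·log₂(3/10) + (7/10)·log₂(7/10)]
  = 0.52109 + 0.36020 = 0.8813 bits

H(Y|X) = H(X,Y) - H(X) = 1.7845 - 0.8813 = 0.9032 bits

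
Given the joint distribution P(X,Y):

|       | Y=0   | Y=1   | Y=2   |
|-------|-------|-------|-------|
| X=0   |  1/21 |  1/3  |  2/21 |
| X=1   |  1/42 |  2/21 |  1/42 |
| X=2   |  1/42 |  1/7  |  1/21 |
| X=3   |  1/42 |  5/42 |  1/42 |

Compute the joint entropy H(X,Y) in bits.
3.0013 bits

H(X,Y) = -Σ_{x,y} P(x,y) log₂ P(x,y). Per-cell terms -P(x,y)·log₂P(x,y):
  X=0: 0.20916, 0.52832, 0.32308
  X=1: 0.12839, 0.32308, 0.12839
  X=2: 0.12839, 0.40105, 0.20916
  X=3: 0.12839, 0.36552, 0.12839
Sum of the 12 terms: H(X,Y) = 3.0013 bits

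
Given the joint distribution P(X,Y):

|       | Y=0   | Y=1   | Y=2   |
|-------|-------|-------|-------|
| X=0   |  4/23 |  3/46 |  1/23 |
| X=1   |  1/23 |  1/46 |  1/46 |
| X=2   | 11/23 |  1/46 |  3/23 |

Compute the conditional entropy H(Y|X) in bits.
1.1003 bits

H(Y|X) = H(X,Y) - H(X)

H(X,Y) = -Σ_{x,y} P(x,y) log₂ P(x,y). Per-cell terms -P(x,y)·log₂P(x,y):
  X=0: 0.438880, 0.256865, 0.196677
  X=1: 0.196677, 0.120077, 0.120077
  X=2: 0.508932, 0.120077, 0.383296
Sum of the 9 terms: H(X,Y) = 2.34156 bits

Marginal of X (row sums):
  P(X=0) = 4/23 + 3/46 + 1/23 = 13/46
  P(X=1) = 1/23 + 1/46 + 1/46 = 2/23
  P(X=2) = 11/23 + 1/46 + 3/23 = 29/46
H(X) = -[(13/46)·log₂(13/46) + (2/23)·log₂(2/23) + (29/46)·log₂(29/46)]
  = 0.515230 + 0.306397 + 0.419605 = 1.24123 bits

H(Y|X) = H(X,Y) - H(X) = 2.34156 - 1.24123 = 1.1003 bits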